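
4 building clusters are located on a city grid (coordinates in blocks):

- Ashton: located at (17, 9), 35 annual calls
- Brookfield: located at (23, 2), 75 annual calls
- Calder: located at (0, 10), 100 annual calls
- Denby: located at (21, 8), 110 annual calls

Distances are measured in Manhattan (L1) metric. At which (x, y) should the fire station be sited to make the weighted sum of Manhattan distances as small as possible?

Manhattan distance separates: Σwᵢ(|x−xᵢ|+|y−yᵢ|) = Σwᵢ|x−xᵢ| + Σwᵢ|y−yᵢ|, so x and y are optimised independently as 1-D weighted medians.
Total weight W = 320; half = 160.
x-coordinate, sorted with cumulative weight:
  x=0 (Calder, w=100) cum 100
  x=17 (Ashton, w=35) cum 135
  x=21 (Denby, w=110) cum 245  ← median
  x=23 (Brookfield, w=75) cum 320
⇒ x* = 21
y-coordinate, sorted with cumulative weight:
  y=2 (Brookfield, w=75) cum 75
  y=8 (Denby, w=110) cum 185  ← median
  y=9 (Ashton, w=35) cum 220
  y=10 (Calder, w=100) cum 320
⇒ y* = 8

(21, 8)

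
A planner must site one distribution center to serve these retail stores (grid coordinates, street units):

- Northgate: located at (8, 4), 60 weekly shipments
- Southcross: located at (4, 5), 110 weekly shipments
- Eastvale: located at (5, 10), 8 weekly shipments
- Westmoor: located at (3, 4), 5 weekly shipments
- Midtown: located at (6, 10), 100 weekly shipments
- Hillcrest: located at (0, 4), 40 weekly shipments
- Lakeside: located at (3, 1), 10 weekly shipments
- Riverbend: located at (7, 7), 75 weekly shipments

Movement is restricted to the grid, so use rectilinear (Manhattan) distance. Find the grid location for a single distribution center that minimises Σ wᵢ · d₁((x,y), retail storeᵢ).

(6, 5)

Manhattan distance separates: Σwᵢ(|x−xᵢ|+|y−yᵢ|) = Σwᵢ|x−xᵢ| + Σwᵢ|y−yᵢ|, so x and y are optimised independently as 1-D weighted medians.
Total weight W = 408; half = 204.
x-coordinate, sorted with cumulative weight:
  x=0 (Hillcrest, w=40) cum 40
  x=3 (Westmoor, w=5) cum 45
  x=3 (Lakeside, w=10) cum 55
  x=4 (Southcross, w=110) cum 165
  x=5 (Eastvale, w=8) cum 173
  x=6 (Midtown, w=100) cum 273  ← median
  x=7 (Riverbend, w=75) cum 348
  x=8 (Northgate, w=60) cum 408
⇒ x* = 6
y-coordinate, sorted with cumulative weight:
  y=1 (Lakeside, w=10) cum 10
  y=4 (Northgate, w=60) cum 70
  y=4 (Westmoor, w=5) cum 75
  y=4 (Hillcrest, w=40) cum 115
  y=5 (Southcross, w=110) cum 225  ← median
  y=7 (Riverbend, w=75) cum 300
  y=10 (Eastvale, w=8) cum 308
  y=10 (Midtown, w=100) cum 408
⇒ y* = 5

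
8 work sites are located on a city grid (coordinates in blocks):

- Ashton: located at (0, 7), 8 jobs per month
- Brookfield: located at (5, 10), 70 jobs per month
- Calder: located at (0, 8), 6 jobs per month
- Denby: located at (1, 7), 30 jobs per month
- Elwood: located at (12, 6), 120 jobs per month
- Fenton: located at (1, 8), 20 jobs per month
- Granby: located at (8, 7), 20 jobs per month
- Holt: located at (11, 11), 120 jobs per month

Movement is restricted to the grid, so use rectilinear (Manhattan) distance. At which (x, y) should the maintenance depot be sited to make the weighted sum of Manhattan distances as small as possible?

(11, 8)

Manhattan distance separates: Σwᵢ(|x−xᵢ|+|y−yᵢ|) = Σwᵢ|x−xᵢ| + Σwᵢ|y−yᵢ|, so x and y are optimised independently as 1-D weighted medians.
Total weight W = 394; half = 197.
x-coordinate, sorted with cumulative weight:
  x=0 (Ashton, w=8) cum 8
  x=0 (Calder, w=6) cum 14
  x=1 (Denby, w=30) cum 44
  x=1 (Fenton, w=20) cum 64
  x=5 (Brookfield, w=70) cum 134
  x=8 (Granby, w=20) cum 154
  x=11 (Holt, w=120) cum 274  ← median
  x=12 (Elwood, w=120) cum 394
⇒ x* = 11
y-coordinate, sorted with cumulative weight:
  y=6 (Elwood, w=120) cum 120
  y=7 (Ashton, w=8) cum 128
  y=7 (Denby, w=30) cum 158
  y=7 (Granby, w=20) cum 178
  y=8 (Calder, w=6) cum 184
  y=8 (Fenton, w=20) cum 204  ← median
  y=10 (Brookfield, w=70) cum 274
  y=11 (Holt, w=120) cum 394
⇒ y* = 8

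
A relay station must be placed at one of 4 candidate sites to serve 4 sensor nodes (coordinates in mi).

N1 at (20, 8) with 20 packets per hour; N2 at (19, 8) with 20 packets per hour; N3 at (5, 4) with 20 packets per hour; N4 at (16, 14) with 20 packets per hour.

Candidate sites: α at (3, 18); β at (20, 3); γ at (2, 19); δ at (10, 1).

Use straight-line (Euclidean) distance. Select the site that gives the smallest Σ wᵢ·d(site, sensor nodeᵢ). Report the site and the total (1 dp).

Total weighted distance at each candidate:
  α (3, 18): total = 1326.7
  β (20, 3): total = 736.7
  γ (2, 19): total = 1430.1
  δ (10, 1): total = 875.1
Minimum is at β with total 736.7 mi.

β, total 736.7 mi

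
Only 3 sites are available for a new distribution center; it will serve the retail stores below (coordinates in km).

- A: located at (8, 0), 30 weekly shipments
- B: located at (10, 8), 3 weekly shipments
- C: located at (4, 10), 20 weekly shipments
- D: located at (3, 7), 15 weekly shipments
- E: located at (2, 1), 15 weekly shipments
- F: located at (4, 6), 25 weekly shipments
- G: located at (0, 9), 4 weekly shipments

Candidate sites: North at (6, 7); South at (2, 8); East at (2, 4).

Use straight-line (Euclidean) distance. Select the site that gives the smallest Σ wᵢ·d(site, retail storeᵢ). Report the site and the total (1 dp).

North, total 537.3 km

Total weighted distance at each candidate:
  North (6, 7): total = 537.3
  South (2, 8): total = 586.4
  East (2, 4): total = 554.3
Minimum is at North with total 537.3 km.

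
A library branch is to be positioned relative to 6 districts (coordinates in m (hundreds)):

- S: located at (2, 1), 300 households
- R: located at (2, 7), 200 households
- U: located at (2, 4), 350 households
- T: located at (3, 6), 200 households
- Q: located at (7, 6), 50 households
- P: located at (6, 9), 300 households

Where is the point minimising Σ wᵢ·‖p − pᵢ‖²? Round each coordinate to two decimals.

(3.18, 5.21)

The minimiser of Σwᵢ‖p−pᵢ‖² is the weighted centroid p* = (Σwᵢpᵢ)/(Σwᵢ).
Σwᵢ = 1400.
Σwᵢxᵢ = 300·2 + 200·2 + 350·2 + 200·3 + 50·7 + 300·6 = 4450.
Σwᵢyᵢ = 300·1 + 200·7 + 350·4 + 200·6 + 50·6 + 300·9 = 7300.
x* = 4450/1400 = 3.18, y* = 7300/1400 = 5.21.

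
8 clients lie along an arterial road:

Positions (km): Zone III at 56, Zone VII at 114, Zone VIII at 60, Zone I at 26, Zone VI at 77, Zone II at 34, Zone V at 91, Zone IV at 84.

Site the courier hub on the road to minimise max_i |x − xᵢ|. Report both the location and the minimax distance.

The 1-center on a line is the midpoint of the two extreme points: leftmost at 26, rightmost at 114.
Optimal location = (26 + 114)/2 = 70; maximum distance = (114 − 26)/2 = 44.

location 70, max distance 44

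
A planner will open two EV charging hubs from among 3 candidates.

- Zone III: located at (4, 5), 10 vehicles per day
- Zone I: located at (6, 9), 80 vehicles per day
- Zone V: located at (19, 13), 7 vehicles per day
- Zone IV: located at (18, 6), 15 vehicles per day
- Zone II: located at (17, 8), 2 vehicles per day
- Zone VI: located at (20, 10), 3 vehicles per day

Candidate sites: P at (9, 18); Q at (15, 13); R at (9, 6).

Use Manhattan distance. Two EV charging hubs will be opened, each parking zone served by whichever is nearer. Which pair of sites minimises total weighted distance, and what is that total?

Evaluate every pair (each demand assigned to the nearer of the two):
  {Q, R}: total = 741
  {P, R}: total = 845
  {P, Q}: total = 1356
Best pair: {Q, R} with total 741.

{Q, R}, total 741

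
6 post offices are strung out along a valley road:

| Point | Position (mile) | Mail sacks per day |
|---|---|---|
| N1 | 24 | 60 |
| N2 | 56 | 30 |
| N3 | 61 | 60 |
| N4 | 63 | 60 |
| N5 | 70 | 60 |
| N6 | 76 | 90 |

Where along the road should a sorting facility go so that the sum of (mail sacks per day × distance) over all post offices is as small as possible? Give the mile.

For a sum of weighted absolute distances on a line, the optimum is the weighted median (not the mean). Total weight W = 360; half-weight = 180.
Sort by position and accumulate weight:
  mile 24 (N1, w=60) → cum 60
  mile 56 (N2, w=30) → cum 90
  mile 61 (N3, w=60) → cum 150
  mile 63 (N4, w=60) → cum 210  ≥ 180 → median here
  mile 70 (N5, w=60) → cum 270
  mile 76 (N6, w=90) → cum 360
Optimal location: mile 63.

x = 63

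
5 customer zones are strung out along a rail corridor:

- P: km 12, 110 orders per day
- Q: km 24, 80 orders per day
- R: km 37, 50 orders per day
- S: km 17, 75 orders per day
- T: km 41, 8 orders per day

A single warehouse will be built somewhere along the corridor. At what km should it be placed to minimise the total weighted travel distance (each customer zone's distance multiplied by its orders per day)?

For a sum of weighted absolute distances on a line, the optimum is the weighted median (not the mean). Total weight W = 323; half-weight = 161.5.
Sort by position and accumulate weight:
  km 12 (P, w=110) → cum 110
  km 17 (S, w=75) → cum 185  ≥ 161.5 → median here
  km 24 (Q, w=80) → cum 265
  km 37 (R, w=50) → cum 315
  km 41 (T, w=8) → cum 323
Optimal location: km 17.

x = 17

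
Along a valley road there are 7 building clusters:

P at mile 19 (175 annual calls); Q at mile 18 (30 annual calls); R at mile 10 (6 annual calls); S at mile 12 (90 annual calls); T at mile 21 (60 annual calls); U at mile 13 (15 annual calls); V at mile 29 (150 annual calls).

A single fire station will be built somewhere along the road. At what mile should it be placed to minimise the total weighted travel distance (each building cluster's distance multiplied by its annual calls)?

For a sum of weighted absolute distances on a line, the optimum is the weighted median (not the mean). Total weight W = 526; half-weight = 263.
Sort by position and accumulate weight:
  mile 10 (R, w=6) → cum 6
  mile 12 (S, w=90) → cum 96
  mile 13 (U, w=15) → cum 111
  mile 18 (Q, w=30) → cum 141
  mile 19 (P, w=175) → cum 316  ≥ 263 → median here
  mile 21 (T, w=60) → cum 376
  mile 29 (V, w=150) → cum 526
Optimal location: mile 19.

x = 19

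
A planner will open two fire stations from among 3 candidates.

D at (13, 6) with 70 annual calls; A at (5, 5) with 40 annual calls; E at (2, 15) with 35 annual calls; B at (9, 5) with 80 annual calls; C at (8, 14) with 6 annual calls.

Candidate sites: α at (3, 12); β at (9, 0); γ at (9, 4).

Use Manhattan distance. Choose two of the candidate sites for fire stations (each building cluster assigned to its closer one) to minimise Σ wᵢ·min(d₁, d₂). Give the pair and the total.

Evaluate every pair (each demand assigned to the nearer of the two):
  {α, γ}: total = 882
  {β, γ}: total = 1396
  {α, β}: total = 1642
Best pair: {α, γ} with total 882.

{α, γ}, total 882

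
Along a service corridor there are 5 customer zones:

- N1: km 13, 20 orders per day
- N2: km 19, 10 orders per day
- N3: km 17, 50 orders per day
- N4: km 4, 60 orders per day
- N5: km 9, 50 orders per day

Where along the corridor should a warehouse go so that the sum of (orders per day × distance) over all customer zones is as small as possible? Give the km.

x = 9

For a sum of weighted absolute distances on a line, the optimum is the weighted median (not the mean). Total weight W = 190; half-weight = 95.
Sort by position and accumulate weight:
  km 4 (N4, w=60) → cum 60
  km 9 (N5, w=50) → cum 110  ≥ 95 → median here
  km 13 (N1, w=20) → cum 130
  km 17 (N3, w=50) → cum 180
  km 19 (N2, w=10) → cum 190
Optimal location: km 9.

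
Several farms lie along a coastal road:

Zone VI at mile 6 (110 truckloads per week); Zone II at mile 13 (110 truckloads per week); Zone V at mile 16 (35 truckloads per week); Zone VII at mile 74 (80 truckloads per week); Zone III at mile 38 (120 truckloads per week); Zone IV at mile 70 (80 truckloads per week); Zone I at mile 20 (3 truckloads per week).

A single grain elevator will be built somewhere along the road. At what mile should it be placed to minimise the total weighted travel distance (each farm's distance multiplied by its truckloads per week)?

For a sum of weighted absolute distances on a line, the optimum is the weighted median (not the mean). Total weight W = 538; half-weight = 269.
Sort by position and accumulate weight:
  mile 6 (Zone VI, w=110) → cum 110
  mile 13 (Zone II, w=110) → cum 220
  mile 16 (Zone V, w=35) → cum 255
  mile 20 (Zone I, w=3) → cum 258
  mile 38 (Zone III, w=120) → cum 378  ≥ 269 → median here
  mile 70 (Zone IV, w=80) → cum 458
  mile 74 (Zone VII, w=80) → cum 538
Optimal location: mile 38.

x = 38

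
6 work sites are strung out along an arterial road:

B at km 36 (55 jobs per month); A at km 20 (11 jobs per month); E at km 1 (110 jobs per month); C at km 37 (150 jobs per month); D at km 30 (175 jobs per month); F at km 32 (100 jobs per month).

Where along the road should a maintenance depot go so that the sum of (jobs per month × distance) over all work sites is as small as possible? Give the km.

x = 32

For a sum of weighted absolute distances on a line, the optimum is the weighted median (not the mean). Total weight W = 601; half-weight = 300.5.
Sort by position and accumulate weight:
  km 1 (E, w=110) → cum 110
  km 20 (A, w=11) → cum 121
  km 30 (D, w=175) → cum 296
  km 32 (F, w=100) → cum 396  ≥ 300.5 → median here
  km 36 (B, w=55) → cum 451
  km 37 (C, w=150) → cum 601
Optimal location: km 32.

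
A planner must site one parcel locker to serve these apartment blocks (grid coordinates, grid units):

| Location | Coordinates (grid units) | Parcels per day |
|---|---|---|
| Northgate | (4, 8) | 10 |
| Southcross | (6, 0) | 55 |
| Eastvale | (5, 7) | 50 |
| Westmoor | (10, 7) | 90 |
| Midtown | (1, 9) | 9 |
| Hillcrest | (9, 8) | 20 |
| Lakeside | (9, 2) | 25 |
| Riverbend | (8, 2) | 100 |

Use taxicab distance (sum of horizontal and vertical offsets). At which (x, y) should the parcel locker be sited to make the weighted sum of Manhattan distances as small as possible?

(8, 2)

Manhattan distance separates: Σwᵢ(|x−xᵢ|+|y−yᵢ|) = Σwᵢ|x−xᵢ| + Σwᵢ|y−yᵢ|, so x and y are optimised independently as 1-D weighted medians.
Total weight W = 359; half = 179.5.
x-coordinate, sorted with cumulative weight:
  x=1 (Midtown, w=9) cum 9
  x=4 (Northgate, w=10) cum 19
  x=5 (Eastvale, w=50) cum 69
  x=6 (Southcross, w=55) cum 124
  x=8 (Riverbend, w=100) cum 224  ← median
  x=9 (Hillcrest, w=20) cum 244
  x=9 (Lakeside, w=25) cum 269
  x=10 (Westmoor, w=90) cum 359
⇒ x* = 8
y-coordinate, sorted with cumulative weight:
  y=0 (Southcross, w=55) cum 55
  y=2 (Lakeside, w=25) cum 80
  y=2 (Riverbend, w=100) cum 180  ← median
  y=7 (Eastvale, w=50) cum 230
  y=7 (Westmoor, w=90) cum 320
  y=8 (Northgate, w=10) cum 330
  y=8 (Hillcrest, w=20) cum 350
  y=9 (Midtown, w=9) cum 359
⇒ y* = 2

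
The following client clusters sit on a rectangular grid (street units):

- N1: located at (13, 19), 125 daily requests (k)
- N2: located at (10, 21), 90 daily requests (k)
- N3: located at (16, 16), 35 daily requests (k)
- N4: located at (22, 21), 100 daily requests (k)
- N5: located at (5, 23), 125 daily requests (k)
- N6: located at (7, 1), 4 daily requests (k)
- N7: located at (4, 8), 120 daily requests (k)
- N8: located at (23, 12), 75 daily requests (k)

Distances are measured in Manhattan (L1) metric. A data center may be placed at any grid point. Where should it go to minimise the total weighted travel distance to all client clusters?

Manhattan distance separates: Σwᵢ(|x−xᵢ|+|y−yᵢ|) = Σwᵢ|x−xᵢ| + Σwᵢ|y−yᵢ|, so x and y are optimised independently as 1-D weighted medians.
Total weight W = 674; half = 337.
x-coordinate, sorted with cumulative weight:
  x=4 (N7, w=120) cum 120
  x=5 (N5, w=125) cum 245
  x=7 (N6, w=4) cum 249
  x=10 (N2, w=90) cum 339  ← median
  x=13 (N1, w=125) cum 464
  x=16 (N3, w=35) cum 499
  x=22 (N4, w=100) cum 599
  x=23 (N8, w=75) cum 674
⇒ x* = 10
y-coordinate, sorted with cumulative weight:
  y=1 (N6, w=4) cum 4
  y=8 (N7, w=120) cum 124
  y=12 (N8, w=75) cum 199
  y=16 (N3, w=35) cum 234
  y=19 (N1, w=125) cum 359  ← median
  y=21 (N2, w=90) cum 449
  y=21 (N4, w=100) cum 549
  y=23 (N5, w=125) cum 674
⇒ y* = 19

(10, 19)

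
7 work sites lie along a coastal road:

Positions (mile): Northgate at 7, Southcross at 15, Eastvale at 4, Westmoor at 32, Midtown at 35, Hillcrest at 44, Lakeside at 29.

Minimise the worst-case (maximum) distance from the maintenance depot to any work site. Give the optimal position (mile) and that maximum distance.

The 1-center on a line is the midpoint of the two extreme points: leftmost at 4, rightmost at 44.
Optimal location = (4 + 44)/2 = 24; maximum distance = (44 − 4)/2 = 20.

location 24, max distance 20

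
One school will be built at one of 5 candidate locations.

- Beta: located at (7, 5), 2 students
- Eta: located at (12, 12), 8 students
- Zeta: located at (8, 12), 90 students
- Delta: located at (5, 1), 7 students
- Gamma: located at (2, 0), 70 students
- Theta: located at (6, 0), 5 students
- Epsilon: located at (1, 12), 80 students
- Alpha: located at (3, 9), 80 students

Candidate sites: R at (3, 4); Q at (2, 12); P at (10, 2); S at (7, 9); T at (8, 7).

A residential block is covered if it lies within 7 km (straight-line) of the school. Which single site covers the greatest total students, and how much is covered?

Coverage radius r = 7 km; a point is covered iff (Δx)²+(Δy)² ≤ 7² = 49.
  R (3, 4): covers {Beta, Delta, Gamma, Theta, Alpha} → 164
  Q (2, 12): covers {Zeta, Epsilon, Alpha} → 250
  P (10, 2): covers {Beta, Delta, Theta} → 14
  S (7, 9): covers {Beta, Eta, Zeta, Epsilon, Alpha} → 260
  T (8, 7): covers {Beta, Eta, Zeta, Delta, Alpha} → 187
Maximum coverage at S: 260 students.

S, covering 260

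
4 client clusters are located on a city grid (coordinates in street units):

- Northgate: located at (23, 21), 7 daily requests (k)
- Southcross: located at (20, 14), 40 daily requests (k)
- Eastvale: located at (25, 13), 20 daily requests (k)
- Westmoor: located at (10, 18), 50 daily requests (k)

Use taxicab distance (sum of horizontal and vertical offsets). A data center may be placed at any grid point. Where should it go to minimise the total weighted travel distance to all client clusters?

Manhattan distance separates: Σwᵢ(|x−xᵢ|+|y−yᵢ|) = Σwᵢ|x−xᵢ| + Σwᵢ|y−yᵢ|, so x and y are optimised independently as 1-D weighted medians.
Total weight W = 117; half = 58.5.
x-coordinate, sorted with cumulative weight:
  x=10 (Westmoor, w=50) cum 50
  x=20 (Southcross, w=40) cum 90  ← median
  x=23 (Northgate, w=7) cum 97
  x=25 (Eastvale, w=20) cum 117
⇒ x* = 20
y-coordinate, sorted with cumulative weight:
  y=13 (Eastvale, w=20) cum 20
  y=14 (Southcross, w=40) cum 60  ← median
  y=18 (Westmoor, w=50) cum 110
  y=21 (Northgate, w=7) cum 117
⇒ y* = 14

(20, 14)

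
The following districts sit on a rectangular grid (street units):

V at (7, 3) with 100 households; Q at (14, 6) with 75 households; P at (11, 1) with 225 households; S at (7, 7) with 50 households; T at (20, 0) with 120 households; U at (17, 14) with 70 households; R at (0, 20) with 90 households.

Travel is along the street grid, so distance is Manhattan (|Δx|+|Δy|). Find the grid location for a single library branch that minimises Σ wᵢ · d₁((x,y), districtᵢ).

(11, 3)

Manhattan distance separates: Σwᵢ(|x−xᵢ|+|y−yᵢ|) = Σwᵢ|x−xᵢ| + Σwᵢ|y−yᵢ|, so x and y are optimised independently as 1-D weighted medians.
Total weight W = 730; half = 365.
x-coordinate, sorted with cumulative weight:
  x=0 (R, w=90) cum 90
  x=7 (V, w=100) cum 190
  x=7 (S, w=50) cum 240
  x=11 (P, w=225) cum 465  ← median
  x=14 (Q, w=75) cum 540
  x=17 (U, w=70) cum 610
  x=20 (T, w=120) cum 730
⇒ x* = 11
y-coordinate, sorted with cumulative weight:
  y=0 (T, w=120) cum 120
  y=1 (P, w=225) cum 345
  y=3 (V, w=100) cum 445  ← median
  y=6 (Q, w=75) cum 520
  y=7 (S, w=50) cum 570
  y=14 (U, w=70) cum 640
  y=20 (R, w=90) cum 730
⇒ y* = 3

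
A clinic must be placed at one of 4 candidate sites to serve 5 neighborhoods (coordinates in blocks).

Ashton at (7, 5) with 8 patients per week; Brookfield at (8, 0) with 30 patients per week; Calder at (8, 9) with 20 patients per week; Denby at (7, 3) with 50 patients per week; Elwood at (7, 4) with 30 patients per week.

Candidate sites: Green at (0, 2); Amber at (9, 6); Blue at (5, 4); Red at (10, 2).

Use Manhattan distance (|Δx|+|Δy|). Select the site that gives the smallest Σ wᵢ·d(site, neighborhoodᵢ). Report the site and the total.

Total weighted distance at each candidate:
  Green (0, 2): total = 1350
  Amber (9, 6): total = 684
  Blue (5, 4): total = 604
  Red (10, 2): total = 698
Minimum is at Blue with total 604 blocks.

Blue, total 604 blocks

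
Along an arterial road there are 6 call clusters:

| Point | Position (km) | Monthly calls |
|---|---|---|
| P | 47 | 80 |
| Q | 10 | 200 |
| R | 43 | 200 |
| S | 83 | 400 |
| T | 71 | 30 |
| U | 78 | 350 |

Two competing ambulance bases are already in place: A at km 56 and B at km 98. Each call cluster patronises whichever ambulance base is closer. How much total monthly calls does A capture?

The indifferent point is the midpoint (56+98)/2 = 77; call clusters left of it (closer to A at 56) go to A, those right go to B.
  Q at 10 (w=200) → A
  R at 43 (w=200) → A
  P at 47 (w=80) → A
  T at 71 (w=30) → A
  U at 78 (w=350) → B
  S at 83 (w=400) → B
A captures 510; B captures 750.

510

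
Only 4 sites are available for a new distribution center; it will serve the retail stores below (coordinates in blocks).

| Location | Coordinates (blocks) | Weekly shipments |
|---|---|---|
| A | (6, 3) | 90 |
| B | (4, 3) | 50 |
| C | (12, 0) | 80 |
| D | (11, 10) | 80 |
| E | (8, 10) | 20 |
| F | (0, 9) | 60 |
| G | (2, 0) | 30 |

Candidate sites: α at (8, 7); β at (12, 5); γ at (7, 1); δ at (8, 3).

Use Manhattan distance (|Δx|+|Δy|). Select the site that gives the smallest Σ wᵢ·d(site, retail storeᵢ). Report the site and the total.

Total weighted distance at each candidate:
  α (8, 7): total = 3350
  β (12, 5): total = 3690
  γ (7, 1): total = 3320
  δ (8, 3): total = 2990
Minimum is at δ with total 2990 blocks.

δ, total 2990 blocks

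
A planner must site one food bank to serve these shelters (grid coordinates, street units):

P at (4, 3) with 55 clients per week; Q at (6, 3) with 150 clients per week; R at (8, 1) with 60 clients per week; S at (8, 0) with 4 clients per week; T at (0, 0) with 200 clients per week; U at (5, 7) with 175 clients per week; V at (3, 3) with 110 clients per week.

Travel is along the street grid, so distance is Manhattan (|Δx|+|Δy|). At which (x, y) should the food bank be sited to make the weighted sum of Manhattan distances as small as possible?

Manhattan distance separates: Σwᵢ(|x−xᵢ|+|y−yᵢ|) = Σwᵢ|x−xᵢ| + Σwᵢ|y−yᵢ|, so x and y are optimised independently as 1-D weighted medians.
Total weight W = 754; half = 377.
x-coordinate, sorted with cumulative weight:
  x=0 (T, w=200) cum 200
  x=3 (V, w=110) cum 310
  x=4 (P, w=55) cum 365
  x=5 (U, w=175) cum 540  ← median
  x=6 (Q, w=150) cum 690
  x=8 (R, w=60) cum 750
  x=8 (S, w=4) cum 754
⇒ x* = 5
y-coordinate, sorted with cumulative weight:
  y=0 (S, w=4) cum 4
  y=0 (T, w=200) cum 204
  y=1 (R, w=60) cum 264
  y=3 (P, w=55) cum 319
  y=3 (Q, w=150) cum 469  ← median
  y=3 (V, w=110) cum 579
  y=7 (U, w=175) cum 754
⇒ y* = 3

(5, 3)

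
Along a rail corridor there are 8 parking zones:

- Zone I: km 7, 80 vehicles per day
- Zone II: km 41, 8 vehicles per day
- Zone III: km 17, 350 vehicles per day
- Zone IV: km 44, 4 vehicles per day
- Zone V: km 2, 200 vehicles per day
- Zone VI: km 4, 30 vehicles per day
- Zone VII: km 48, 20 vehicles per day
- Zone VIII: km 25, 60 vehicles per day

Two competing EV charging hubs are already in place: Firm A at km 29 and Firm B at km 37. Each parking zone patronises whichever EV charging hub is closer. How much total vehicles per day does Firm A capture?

720

The indifferent point is the midpoint (29+37)/2 = 33; parking zones left of it (closer to Firm A at 29) go to Firm A, those right go to Firm B.
  Zone V at 2 (w=200) → Firm A
  Zone VI at 4 (w=30) → Firm A
  Zone I at 7 (w=80) → Firm A
  Zone III at 17 (w=350) → Firm A
  Zone VIII at 25 (w=60) → Firm A
  Zone II at 41 (w=8) → Firm B
  Zone IV at 44 (w=4) → Firm B
  Zone VII at 48 (w=20) → Firm B
Firm A captures 720; Firm B captures 32.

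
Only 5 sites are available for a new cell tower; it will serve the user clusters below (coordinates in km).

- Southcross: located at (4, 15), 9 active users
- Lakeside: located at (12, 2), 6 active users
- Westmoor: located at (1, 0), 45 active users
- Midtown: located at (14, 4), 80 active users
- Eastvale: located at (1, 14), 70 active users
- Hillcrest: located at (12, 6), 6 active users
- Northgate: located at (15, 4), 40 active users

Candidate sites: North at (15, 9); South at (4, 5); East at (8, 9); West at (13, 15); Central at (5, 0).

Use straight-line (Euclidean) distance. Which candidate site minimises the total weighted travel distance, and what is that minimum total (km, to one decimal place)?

Total weighted distance at each candidate:
  North (15, 9): total = 2581.4
  South (4, 5): total = 2361.9
  East (8, 9): total = 2227.4
  West (13, 15): total = 3251.7
  Central (5, 0): total = 2652.2
Minimum is at East with total 2227.4 km.

East, total 2227.4 km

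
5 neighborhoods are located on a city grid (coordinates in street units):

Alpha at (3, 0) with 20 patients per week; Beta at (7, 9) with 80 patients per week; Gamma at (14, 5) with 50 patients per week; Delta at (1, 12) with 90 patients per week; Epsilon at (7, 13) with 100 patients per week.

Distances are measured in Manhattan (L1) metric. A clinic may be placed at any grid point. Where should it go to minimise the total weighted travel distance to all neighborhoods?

(7, 12)

Manhattan distance separates: Σwᵢ(|x−xᵢ|+|y−yᵢ|) = Σwᵢ|x−xᵢ| + Σwᵢ|y−yᵢ|, so x and y are optimised independently as 1-D weighted medians.
Total weight W = 340; half = 170.
x-coordinate, sorted with cumulative weight:
  x=1 (Delta, w=90) cum 90
  x=3 (Alpha, w=20) cum 110
  x=7 (Beta, w=80) cum 190  ← median
  x=7 (Epsilon, w=100) cum 290
  x=14 (Gamma, w=50) cum 340
⇒ x* = 7
y-coordinate, sorted with cumulative weight:
  y=0 (Alpha, w=20) cum 20
  y=5 (Gamma, w=50) cum 70
  y=9 (Beta, w=80) cum 150
  y=12 (Delta, w=90) cum 240  ← median
  y=13 (Epsilon, w=100) cum 340
⇒ y* = 12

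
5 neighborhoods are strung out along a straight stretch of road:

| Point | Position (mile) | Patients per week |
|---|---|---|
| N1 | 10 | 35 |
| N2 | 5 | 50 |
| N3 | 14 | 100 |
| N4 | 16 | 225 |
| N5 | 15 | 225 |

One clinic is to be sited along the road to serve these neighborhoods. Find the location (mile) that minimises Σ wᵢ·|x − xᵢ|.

For a sum of weighted absolute distances on a line, the optimum is the weighted median (not the mean). Total weight W = 635; half-weight = 317.5.
Sort by position and accumulate weight:
  mile 5 (N2, w=50) → cum 50
  mile 10 (N1, w=35) → cum 85
  mile 14 (N3, w=100) → cum 185
  mile 15 (N5, w=225) → cum 410  ≥ 317.5 → median here
  mile 16 (N4, w=225) → cum 635
Optimal location: mile 15.

x = 15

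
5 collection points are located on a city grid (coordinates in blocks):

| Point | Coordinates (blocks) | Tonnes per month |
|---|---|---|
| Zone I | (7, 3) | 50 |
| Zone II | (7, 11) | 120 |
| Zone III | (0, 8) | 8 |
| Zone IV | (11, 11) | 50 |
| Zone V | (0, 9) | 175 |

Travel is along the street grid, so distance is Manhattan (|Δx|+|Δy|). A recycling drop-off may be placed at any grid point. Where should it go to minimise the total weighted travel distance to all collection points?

Manhattan distance separates: Σwᵢ(|x−xᵢ|+|y−yᵢ|) = Σwᵢ|x−xᵢ| + Σwᵢ|y−yᵢ|, so x and y are optimised independently as 1-D weighted medians.
Total weight W = 403; half = 201.5.
x-coordinate, sorted with cumulative weight:
  x=0 (Zone III, w=8) cum 8
  x=0 (Zone V, w=175) cum 183
  x=7 (Zone I, w=50) cum 233  ← median
  x=7 (Zone II, w=120) cum 353
  x=11 (Zone IV, w=50) cum 403
⇒ x* = 7
y-coordinate, sorted with cumulative weight:
  y=3 (Zone I, w=50) cum 50
  y=8 (Zone III, w=8) cum 58
  y=9 (Zone V, w=175) cum 233  ← median
  y=11 (Zone II, w=120) cum 353
  y=11 (Zone IV, w=50) cum 403
⇒ y* = 9

(7, 9)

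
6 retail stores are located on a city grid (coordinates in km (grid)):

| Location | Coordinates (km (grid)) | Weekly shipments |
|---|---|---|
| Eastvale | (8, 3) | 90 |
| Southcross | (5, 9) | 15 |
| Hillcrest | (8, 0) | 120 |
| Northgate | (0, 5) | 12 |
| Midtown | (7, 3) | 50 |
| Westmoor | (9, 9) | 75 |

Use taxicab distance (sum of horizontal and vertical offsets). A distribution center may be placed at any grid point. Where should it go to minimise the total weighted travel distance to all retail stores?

(8, 3)

Manhattan distance separates: Σwᵢ(|x−xᵢ|+|y−yᵢ|) = Σwᵢ|x−xᵢ| + Σwᵢ|y−yᵢ|, so x and y are optimised independently as 1-D weighted medians.
Total weight W = 362; half = 181.
x-coordinate, sorted with cumulative weight:
  x=0 (Northgate, w=12) cum 12
  x=5 (Southcross, w=15) cum 27
  x=7 (Midtown, w=50) cum 77
  x=8 (Eastvale, w=90) cum 167
  x=8 (Hillcrest, w=120) cum 287  ← median
  x=9 (Westmoor, w=75) cum 362
⇒ x* = 8
y-coordinate, sorted with cumulative weight:
  y=0 (Hillcrest, w=120) cum 120
  y=3 (Eastvale, w=90) cum 210  ← median
  y=3 (Midtown, w=50) cum 260
  y=5 (Northgate, w=12) cum 272
  y=9 (Southcross, w=15) cum 287
  y=9 (Westmoor, w=75) cum 362
⇒ y* = 3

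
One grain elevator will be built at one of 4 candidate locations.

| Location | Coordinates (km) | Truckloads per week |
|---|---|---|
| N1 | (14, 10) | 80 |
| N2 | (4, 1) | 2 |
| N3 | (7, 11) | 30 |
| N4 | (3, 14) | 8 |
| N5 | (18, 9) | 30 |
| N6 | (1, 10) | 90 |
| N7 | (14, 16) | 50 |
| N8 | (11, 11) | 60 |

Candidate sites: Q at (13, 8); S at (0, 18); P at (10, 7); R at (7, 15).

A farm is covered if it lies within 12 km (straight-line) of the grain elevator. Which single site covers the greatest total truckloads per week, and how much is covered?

P, covering 350

Coverage radius r = 12 km; a point is covered iff (Δx)²+(Δy)² ≤ 12² = 144.
  Q (13, 8): covers {N1, N2, N3, N4, N5, N7, N8} → 260
  S (0, 18): covers {N3, N4, N6} → 128
  P (10, 7): covers {N1, N2, N3, N4, N5, N6, N7, N8} → 350
  R (7, 15): covers {N1, N3, N4, N6, N7, N8} → 318
Maximum coverage at P: 350 truckloads per week.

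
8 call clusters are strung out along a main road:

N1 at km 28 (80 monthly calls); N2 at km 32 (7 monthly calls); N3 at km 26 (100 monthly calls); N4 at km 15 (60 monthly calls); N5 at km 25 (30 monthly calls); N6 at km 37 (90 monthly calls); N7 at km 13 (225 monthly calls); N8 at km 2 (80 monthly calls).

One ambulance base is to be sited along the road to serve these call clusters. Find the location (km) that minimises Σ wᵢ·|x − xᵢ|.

x = 15

For a sum of weighted absolute distances on a line, the optimum is the weighted median (not the mean). Total weight W = 672; half-weight = 336.
Sort by position and accumulate weight:
  km 2 (N8, w=80) → cum 80
  km 13 (N7, w=225) → cum 305
  km 15 (N4, w=60) → cum 365  ≥ 336 → median here
  km 25 (N5, w=30) → cum 395
  km 26 (N3, w=100) → cum 495
  km 28 (N1, w=80) → cum 575
  km 32 (N2, w=7) → cum 582
  km 37 (N6, w=90) → cum 672
Optimal location: km 15.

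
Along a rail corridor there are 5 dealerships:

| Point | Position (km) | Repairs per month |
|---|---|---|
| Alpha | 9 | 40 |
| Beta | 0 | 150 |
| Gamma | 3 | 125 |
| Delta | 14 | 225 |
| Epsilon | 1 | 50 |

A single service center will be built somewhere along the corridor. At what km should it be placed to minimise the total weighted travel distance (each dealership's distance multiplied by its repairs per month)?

x = 3

For a sum of weighted absolute distances on a line, the optimum is the weighted median (not the mean). Total weight W = 590; half-weight = 295.
Sort by position and accumulate weight:
  km 0 (Beta, w=150) → cum 150
  km 1 (Epsilon, w=50) → cum 200
  km 3 (Gamma, w=125) → cum 325  ≥ 295 → median here
  km 9 (Alpha, w=40) → cum 365
  km 14 (Delta, w=225) → cum 590
Optimal location: km 3.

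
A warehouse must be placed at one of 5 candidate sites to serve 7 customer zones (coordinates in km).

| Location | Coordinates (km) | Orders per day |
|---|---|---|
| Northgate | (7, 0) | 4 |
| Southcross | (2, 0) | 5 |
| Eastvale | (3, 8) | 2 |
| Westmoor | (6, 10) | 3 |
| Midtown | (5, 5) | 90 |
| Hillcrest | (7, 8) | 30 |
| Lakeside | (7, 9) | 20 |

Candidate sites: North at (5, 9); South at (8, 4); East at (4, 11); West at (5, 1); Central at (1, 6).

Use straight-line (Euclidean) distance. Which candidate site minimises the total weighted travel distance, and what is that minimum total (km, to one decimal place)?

Total weighted distance at each candidate:
  North (5, 9): total = 560.1
  South (8, 4): total = 594.6
  East (4, 11): total = 861.4
  West (5, 1): total = 809.8
  Central (1, 6): total = 784.2
Minimum is at North with total 560.1 km.

North, total 560.1 km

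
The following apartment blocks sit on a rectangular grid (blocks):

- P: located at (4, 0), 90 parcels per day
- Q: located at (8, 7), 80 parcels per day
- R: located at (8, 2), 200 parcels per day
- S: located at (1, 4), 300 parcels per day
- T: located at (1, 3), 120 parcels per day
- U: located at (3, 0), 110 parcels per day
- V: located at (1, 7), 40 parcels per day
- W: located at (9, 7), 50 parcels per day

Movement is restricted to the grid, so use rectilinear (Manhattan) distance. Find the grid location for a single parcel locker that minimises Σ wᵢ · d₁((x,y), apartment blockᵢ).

Manhattan distance separates: Σwᵢ(|x−xᵢ|+|y−yᵢ|) = Σwᵢ|x−xᵢ| + Σwᵢ|y−yᵢ|, so x and y are optimised independently as 1-D weighted medians.
Total weight W = 990; half = 495.
x-coordinate, sorted with cumulative weight:
  x=1 (S, w=300) cum 300
  x=1 (T, w=120) cum 420
  x=1 (V, w=40) cum 460
  x=3 (U, w=110) cum 570  ← median
  x=4 (P, w=90) cum 660
  x=8 (Q, w=80) cum 740
  x=8 (R, w=200) cum 940
  x=9 (W, w=50) cum 990
⇒ x* = 3
y-coordinate, sorted with cumulative weight:
  y=0 (P, w=90) cum 90
  y=0 (U, w=110) cum 200
  y=2 (R, w=200) cum 400
  y=3 (T, w=120) cum 520  ← median
  y=4 (S, w=300) cum 820
  y=7 (Q, w=80) cum 900
  y=7 (V, w=40) cum 940
  y=7 (W, w=50) cum 990
⇒ y* = 3

(3, 3)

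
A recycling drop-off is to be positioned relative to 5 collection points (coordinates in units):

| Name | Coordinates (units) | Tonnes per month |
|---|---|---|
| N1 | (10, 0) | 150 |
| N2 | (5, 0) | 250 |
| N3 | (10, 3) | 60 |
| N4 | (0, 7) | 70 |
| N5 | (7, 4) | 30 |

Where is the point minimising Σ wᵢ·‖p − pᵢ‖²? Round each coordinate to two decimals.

The minimiser of Σwᵢ‖p−pᵢ‖² is the weighted centroid p* = (Σwᵢpᵢ)/(Σwᵢ).
Σwᵢ = 560.
Σwᵢxᵢ = 150·10 + 250·5 + 60·10 + 70·0 + 30·7 = 3560.
Σwᵢyᵢ = 150·0 + 250·0 + 60·3 + 70·7 + 30·4 = 790.
x* = 3560/560 = 6.36, y* = 790/560 = 1.41.

(6.36, 1.41)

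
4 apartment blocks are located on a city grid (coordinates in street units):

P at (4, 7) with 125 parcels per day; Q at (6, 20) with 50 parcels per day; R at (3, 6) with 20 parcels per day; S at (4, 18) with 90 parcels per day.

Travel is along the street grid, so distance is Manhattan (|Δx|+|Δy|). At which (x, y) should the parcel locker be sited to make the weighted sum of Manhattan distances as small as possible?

(4, 7)

Manhattan distance separates: Σwᵢ(|x−xᵢ|+|y−yᵢ|) = Σwᵢ|x−xᵢ| + Σwᵢ|y−yᵢ|, so x and y are optimised independently as 1-D weighted medians.
Total weight W = 285; half = 142.5.
x-coordinate, sorted with cumulative weight:
  x=3 (R, w=20) cum 20
  x=4 (P, w=125) cum 145  ← median
  x=4 (S, w=90) cum 235
  x=6 (Q, w=50) cum 285
⇒ x* = 4
y-coordinate, sorted with cumulative weight:
  y=6 (R, w=20) cum 20
  y=7 (P, w=125) cum 145  ← median
  y=18 (S, w=90) cum 235
  y=20 (Q, w=50) cum 285
⇒ y* = 7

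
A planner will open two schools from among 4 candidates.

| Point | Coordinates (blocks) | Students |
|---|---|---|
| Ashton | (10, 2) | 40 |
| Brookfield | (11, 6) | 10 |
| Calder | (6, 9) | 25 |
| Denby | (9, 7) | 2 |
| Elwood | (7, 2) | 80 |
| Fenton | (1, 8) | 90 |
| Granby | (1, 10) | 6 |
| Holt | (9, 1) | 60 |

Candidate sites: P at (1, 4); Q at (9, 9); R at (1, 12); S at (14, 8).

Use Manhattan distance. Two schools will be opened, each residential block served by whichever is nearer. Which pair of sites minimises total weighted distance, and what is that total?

Evaluate every pair (each demand assigned to the nearer of the two):
  {P, Q}: total = 1965
  {Q, R}: total = 2021
  {P, S}: total = 2383
  {P, R}: total = 2454
  {Q, S}: total = 2513
  {R, S}: total = 2794
Best pair: {P, Q} with total 1965.

{P, Q}, total 1965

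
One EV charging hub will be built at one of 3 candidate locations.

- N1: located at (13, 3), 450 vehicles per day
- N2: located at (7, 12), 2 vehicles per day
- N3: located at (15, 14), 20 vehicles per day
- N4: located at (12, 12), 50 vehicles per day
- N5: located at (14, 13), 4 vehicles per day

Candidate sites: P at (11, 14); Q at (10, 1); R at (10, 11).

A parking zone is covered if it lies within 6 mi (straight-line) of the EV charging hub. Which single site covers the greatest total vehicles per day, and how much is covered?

Q, covering 450

Coverage radius r = 6 mi; a point is covered iff (Δx)²+(Δy)² ≤ 6² = 36.
  P (11, 14): covers {N2, N3, N4, N5} → 76
  Q (10, 1): covers {N1} → 450
  R (10, 11): covers {N2, N3, N4, N5} → 76
Maximum coverage at Q: 450 vehicles per day.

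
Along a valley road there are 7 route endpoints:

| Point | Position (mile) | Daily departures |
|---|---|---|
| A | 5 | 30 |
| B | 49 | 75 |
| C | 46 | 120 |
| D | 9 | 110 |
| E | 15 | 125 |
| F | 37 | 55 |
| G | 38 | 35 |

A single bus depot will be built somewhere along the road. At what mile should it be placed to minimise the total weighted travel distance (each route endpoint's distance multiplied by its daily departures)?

x = 37

For a sum of weighted absolute distances on a line, the optimum is the weighted median (not the mean). Total weight W = 550; half-weight = 275.
Sort by position and accumulate weight:
  mile 5 (A, w=30) → cum 30
  mile 9 (D, w=110) → cum 140
  mile 15 (E, w=125) → cum 265
  mile 37 (F, w=55) → cum 320  ≥ 275 → median here
  mile 38 (G, w=35) → cum 355
  mile 46 (C, w=120) → cum 475
  mile 49 (B, w=75) → cum 550
Optimal location: mile 37.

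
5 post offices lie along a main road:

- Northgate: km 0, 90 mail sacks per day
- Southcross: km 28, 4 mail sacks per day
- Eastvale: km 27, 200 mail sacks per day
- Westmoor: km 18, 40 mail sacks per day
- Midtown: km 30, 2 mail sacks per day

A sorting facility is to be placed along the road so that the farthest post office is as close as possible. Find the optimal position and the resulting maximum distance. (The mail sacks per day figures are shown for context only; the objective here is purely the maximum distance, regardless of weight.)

location 15, max distance 15

The 1-center on a line is the midpoint of the two extreme points: leftmost at 0, rightmost at 30.
Optimal location = (0 + 30)/2 = 15; maximum distance = (30 − 0)/2 = 15.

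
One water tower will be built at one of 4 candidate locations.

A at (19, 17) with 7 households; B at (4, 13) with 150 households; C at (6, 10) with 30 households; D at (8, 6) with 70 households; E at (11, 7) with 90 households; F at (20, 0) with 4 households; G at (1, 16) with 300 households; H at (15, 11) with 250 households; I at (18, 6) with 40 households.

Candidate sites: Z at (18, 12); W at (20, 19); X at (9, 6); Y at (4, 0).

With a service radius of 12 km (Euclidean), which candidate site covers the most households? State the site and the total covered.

Coverage radius r = 12 km; a point is covered iff (Δx)²+(Δy)² ≤ 12² = 144.
  Z (18, 12): covers {A, D, E, H, I} → 457
  W (20, 19): covers {A, H} → 257
  X (9, 6): covers {B, C, D, E, H, I} → 630
  Y (4, 0): covers {C, D, E} → 190
Maximum coverage at X: 630 households.

X, covering 630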